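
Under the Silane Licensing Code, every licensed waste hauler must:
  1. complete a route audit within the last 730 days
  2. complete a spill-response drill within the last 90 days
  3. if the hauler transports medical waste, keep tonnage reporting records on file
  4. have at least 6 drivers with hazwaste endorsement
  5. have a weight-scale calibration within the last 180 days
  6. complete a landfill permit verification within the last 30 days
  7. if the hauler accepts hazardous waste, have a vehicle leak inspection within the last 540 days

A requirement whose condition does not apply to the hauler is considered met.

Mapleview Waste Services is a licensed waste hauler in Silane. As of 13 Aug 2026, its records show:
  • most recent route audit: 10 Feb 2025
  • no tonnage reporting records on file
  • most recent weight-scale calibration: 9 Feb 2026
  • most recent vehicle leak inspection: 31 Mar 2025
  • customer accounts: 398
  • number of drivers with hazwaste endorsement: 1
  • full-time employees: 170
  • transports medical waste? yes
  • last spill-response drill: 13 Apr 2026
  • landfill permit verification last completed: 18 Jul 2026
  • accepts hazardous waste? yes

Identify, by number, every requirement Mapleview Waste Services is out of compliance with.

2, 3, 4, 5

1. route audit 549 days ago vs limit 730 → met
2. spill-response drill 122 days ago vs limit 90 → not met
3. condition 'transports medical waste' holds; tonnage reporting records absent → not met
4. drivers with hazwaste endorsement 1 < 6 → not met
5. weight-scale calibration 185 days ago vs limit 180 → not met
6. landfill permit verification 26 days ago vs limit 30 → met
7. condition 'accepts hazardous waste' holds; vehicle leak inspection 500 days ago vs limit 540 → met
Not met: 2, 3, 4, 5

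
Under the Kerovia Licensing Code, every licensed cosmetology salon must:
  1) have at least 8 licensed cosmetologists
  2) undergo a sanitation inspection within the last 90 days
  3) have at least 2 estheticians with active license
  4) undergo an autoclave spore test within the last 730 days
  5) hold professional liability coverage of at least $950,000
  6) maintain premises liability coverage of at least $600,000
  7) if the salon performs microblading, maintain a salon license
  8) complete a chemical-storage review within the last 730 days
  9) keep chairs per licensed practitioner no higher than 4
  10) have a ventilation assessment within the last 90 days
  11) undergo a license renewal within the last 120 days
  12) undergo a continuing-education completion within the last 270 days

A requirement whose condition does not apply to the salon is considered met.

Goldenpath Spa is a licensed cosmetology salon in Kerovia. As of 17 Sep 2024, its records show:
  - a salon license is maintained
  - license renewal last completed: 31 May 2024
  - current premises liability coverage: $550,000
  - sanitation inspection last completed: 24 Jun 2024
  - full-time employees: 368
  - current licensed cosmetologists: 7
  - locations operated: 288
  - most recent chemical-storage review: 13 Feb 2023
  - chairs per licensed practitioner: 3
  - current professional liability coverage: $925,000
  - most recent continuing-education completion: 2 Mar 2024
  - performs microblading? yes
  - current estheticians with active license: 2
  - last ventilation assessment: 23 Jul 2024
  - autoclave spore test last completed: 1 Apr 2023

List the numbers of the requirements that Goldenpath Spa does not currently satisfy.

1. licensed cosmetologists 7 < 8 → not met
2. sanitation inspection 85 days ago vs limit 90 → met
3. estheticians with active license 2 ≥ 2 → met
4. autoclave spore test 535 days ago vs limit 730 → met
5. professional liability coverage $925,000 < $950,000 → not met
6. premises liability coverage $550,000 < $600,000 → not met
7. condition 'performs microblading' holds; salon license present → met
8. chemical-storage review 582 days ago vs limit 730 → met
9. chairs per licensed practitioner 3 ≤ 4 → met
10. ventilation assessment 56 days ago vs limit 90 → met
11. license renewal 109 days ago vs limit 120 → met
12. continuing-education completion 199 days ago vs limit 270 → met
Not met: 1, 5, 6

1, 5, 6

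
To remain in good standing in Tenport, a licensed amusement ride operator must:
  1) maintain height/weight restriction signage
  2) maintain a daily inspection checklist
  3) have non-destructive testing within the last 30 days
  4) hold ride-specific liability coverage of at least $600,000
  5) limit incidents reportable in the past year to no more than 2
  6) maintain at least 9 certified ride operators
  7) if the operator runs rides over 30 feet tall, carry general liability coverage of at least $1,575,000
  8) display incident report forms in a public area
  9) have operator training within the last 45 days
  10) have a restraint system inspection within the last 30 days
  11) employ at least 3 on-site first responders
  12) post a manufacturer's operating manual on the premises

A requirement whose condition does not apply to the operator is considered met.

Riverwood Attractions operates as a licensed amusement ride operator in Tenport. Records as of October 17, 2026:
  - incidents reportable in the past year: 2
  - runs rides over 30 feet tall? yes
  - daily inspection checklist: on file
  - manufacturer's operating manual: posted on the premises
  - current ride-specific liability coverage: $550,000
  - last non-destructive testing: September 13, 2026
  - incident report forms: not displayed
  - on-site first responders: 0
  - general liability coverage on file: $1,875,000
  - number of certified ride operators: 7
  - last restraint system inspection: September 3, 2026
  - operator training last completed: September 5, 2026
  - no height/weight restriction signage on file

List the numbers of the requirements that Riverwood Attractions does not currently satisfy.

1, 3, 4, 6, 8, 10, 11

1. height/weight restriction signage absent → not met
2. daily inspection checklist present → met
3. non-destructive testing 34 days ago vs limit 30 → not met
4. ride-specific liability coverage $550,000 < $600,000 → not met
5. incidents reportable in the past year 2 ≤ 2 → met
6. certified ride operators 7 < 9 → not met
7. condition 'runs rides over 30 feet tall' holds; general liability coverage $1,875,000 ≥ $1,575,000 → met
8. incident report forms absent → not met
9. operator training 42 days ago vs limit 45 → met
10. restraint system inspection 44 days ago vs limit 30 → not met
11. on-site first responders 0 < 3 → not met
12. manufacturer's operating manual present → met
Not met: 1, 3, 4, 6, 8, 10, 11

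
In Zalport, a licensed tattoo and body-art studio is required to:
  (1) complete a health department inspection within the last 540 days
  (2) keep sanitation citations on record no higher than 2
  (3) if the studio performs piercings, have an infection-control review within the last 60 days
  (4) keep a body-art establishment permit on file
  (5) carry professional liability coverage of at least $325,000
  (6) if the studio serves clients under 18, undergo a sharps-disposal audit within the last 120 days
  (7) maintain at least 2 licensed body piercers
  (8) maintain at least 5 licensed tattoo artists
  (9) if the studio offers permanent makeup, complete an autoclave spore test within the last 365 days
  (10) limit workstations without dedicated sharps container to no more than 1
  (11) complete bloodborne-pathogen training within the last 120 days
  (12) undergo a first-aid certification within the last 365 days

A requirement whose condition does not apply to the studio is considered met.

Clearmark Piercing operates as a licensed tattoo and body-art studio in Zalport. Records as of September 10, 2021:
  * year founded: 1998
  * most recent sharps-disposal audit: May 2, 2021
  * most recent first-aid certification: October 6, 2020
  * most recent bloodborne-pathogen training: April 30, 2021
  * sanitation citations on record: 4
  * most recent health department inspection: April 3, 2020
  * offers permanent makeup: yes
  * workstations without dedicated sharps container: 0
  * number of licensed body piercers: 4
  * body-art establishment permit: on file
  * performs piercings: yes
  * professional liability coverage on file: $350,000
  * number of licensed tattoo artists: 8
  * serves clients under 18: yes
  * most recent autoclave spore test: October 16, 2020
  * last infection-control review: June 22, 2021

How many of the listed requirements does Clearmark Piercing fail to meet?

4

1. health department inspection 525 days ago vs limit 540 → met
2. sanitation citations on record 4 > 2 → not met
3. condition 'performs piercings' holds; infection-control review 80 days ago vs limit 60 → not met
4. body-art establishment permit present → met
5. professional liability coverage $350,000 ≥ $325,000 → met
6. condition 'serves clients under 18' holds; sharps-disposal audit 131 days ago vs limit 120 → not met
7. licensed body piercers 4 ≥ 2 → met
8. licensed tattoo artists 8 ≥ 5 → met
9. condition 'offers permanent makeup' holds; autoclave spore test 329 days ago vs limit 365 → met
10. workstations without dedicated sharps container 0 ≤ 1 → met
11. bloodborne-pathogen training 133 days ago vs limit 120 → not met
12. first-aid certification 339 days ago vs limit 365 → met
Not met: 4 of 12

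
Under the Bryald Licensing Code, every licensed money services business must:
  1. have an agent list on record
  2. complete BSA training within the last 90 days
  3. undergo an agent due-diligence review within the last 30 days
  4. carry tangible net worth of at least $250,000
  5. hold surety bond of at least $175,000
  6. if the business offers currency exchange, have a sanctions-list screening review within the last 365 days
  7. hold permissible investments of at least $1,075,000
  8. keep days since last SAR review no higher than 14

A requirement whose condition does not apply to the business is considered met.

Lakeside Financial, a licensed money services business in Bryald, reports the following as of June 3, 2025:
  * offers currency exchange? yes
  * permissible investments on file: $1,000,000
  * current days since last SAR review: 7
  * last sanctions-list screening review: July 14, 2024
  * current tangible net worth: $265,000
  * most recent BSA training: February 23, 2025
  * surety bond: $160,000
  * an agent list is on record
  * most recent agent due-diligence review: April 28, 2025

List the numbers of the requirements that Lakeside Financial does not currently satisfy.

2, 3, 5, 7

1. agent list present → met
2. BSA training 100 days ago vs limit 90 → not met
3. agent due-diligence review 36 days ago vs limit 30 → not met
4. tangible net worth $265,000 ≥ $250,000 → met
5. surety bond $160,000 < $175,000 → not met
6. condition 'offers currency exchange' holds; sanctions-list screening review 324 days ago vs limit 365 → met
7. permissible investments $1,000,000 < $1,075,000 → not met
8. days since last SAR review 7 ≤ 14 → met
Not met: 2, 3, 5, 7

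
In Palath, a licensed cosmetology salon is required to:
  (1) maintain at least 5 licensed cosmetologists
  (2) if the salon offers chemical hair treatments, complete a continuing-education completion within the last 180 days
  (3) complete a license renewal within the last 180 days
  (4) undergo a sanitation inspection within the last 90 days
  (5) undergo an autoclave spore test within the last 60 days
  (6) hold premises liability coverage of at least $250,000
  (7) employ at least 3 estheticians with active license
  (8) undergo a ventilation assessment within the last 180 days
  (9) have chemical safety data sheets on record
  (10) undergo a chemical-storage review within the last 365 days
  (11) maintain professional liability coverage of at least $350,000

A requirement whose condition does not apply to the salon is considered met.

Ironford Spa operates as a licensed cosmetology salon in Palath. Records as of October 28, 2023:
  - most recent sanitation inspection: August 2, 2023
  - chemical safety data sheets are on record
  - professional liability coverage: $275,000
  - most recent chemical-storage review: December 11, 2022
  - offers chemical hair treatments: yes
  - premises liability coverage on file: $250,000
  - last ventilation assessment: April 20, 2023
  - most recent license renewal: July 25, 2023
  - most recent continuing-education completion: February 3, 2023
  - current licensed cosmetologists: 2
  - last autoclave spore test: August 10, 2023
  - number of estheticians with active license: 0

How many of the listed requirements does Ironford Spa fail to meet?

6

1. licensed cosmetologists 2 < 5 → not met
2. condition 'offers chemical hair treatments' holds; continuing-education completion 267 days ago vs limit 180 → not met
3. license renewal 95 days ago vs limit 180 → met
4. sanitation inspection 87 days ago vs limit 90 → met
5. autoclave spore test 79 days ago vs limit 60 → not met
6. premises liability coverage $250,000 ≥ $250,000 → met
7. estheticians with active license 0 < 3 → not met
8. ventilation assessment 191 days ago vs limit 180 → not met
9. chemical safety data sheets present → met
10. chemical-storage review 321 days ago vs limit 365 → met
11. professional liability coverage $275,000 < $350,000 → not met
Not met: 6 of 11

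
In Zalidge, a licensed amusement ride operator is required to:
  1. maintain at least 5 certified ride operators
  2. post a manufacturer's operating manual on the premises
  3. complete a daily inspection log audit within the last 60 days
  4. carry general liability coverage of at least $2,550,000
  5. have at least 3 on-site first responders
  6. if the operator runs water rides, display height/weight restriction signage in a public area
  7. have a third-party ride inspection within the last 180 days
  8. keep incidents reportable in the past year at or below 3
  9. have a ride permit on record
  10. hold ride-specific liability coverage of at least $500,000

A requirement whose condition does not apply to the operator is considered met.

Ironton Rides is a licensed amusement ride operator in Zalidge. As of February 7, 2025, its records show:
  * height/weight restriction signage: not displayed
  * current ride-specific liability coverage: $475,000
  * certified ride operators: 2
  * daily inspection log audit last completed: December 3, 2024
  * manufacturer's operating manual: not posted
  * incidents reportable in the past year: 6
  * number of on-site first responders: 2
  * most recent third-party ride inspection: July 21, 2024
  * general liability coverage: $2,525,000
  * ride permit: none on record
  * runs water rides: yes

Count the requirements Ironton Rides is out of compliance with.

10

1. certified ride operators 2 < 5 → not met
2. manufacturer's operating manual absent → not met
3. daily inspection log audit 66 days ago vs limit 60 → not met
4. general liability coverage $2,525,000 < $2,550,000 → not met
5. on-site first responders 2 < 3 → not met
6. condition 'runs water rides' holds; height/weight restriction signage absent → not met
7. third-party ride inspection 201 days ago vs limit 180 → not met
8. incidents reportable in the past year 6 > 3 → not met
9. ride permit absent → not met
10. ride-specific liability coverage $475,000 < $500,000 → not met
Not met: 10 of 10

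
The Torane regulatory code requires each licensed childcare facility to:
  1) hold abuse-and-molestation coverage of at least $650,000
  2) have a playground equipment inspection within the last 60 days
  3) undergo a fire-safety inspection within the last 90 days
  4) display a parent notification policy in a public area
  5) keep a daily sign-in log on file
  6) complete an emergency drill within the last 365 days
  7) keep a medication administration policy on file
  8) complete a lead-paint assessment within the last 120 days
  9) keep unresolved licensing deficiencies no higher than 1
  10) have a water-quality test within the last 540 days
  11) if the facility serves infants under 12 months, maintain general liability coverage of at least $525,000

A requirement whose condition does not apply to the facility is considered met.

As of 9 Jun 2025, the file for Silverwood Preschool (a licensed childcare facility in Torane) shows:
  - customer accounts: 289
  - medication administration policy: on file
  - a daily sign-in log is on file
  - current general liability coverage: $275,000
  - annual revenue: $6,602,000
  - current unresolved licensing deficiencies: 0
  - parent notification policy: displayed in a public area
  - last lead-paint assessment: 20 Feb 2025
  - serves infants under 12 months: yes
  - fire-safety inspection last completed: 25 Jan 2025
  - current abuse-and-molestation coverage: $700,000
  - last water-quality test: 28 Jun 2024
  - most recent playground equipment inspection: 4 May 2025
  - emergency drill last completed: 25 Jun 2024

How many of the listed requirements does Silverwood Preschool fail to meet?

2

1. abuse-and-molestation coverage $700,000 ≥ $650,000 → met
2. playground equipment inspection 36 days ago vs limit 60 → met
3. fire-safety inspection 135 days ago vs limit 90 → not met
4. parent notification policy present → met
5. daily sign-in log present → met
6. emergency drill 349 days ago vs limit 365 → met
7. medication administration policy present → met
8. lead-paint assessment 109 days ago vs limit 120 → met
9. unresolved licensing deficiencies 0 ≤ 1 → met
10. water-quality test 346 days ago vs limit 540 → met
11. condition 'serves infants under 12 months' holds; general liability coverage $275,000 < $525,000 → not met
Not met: 2 of 11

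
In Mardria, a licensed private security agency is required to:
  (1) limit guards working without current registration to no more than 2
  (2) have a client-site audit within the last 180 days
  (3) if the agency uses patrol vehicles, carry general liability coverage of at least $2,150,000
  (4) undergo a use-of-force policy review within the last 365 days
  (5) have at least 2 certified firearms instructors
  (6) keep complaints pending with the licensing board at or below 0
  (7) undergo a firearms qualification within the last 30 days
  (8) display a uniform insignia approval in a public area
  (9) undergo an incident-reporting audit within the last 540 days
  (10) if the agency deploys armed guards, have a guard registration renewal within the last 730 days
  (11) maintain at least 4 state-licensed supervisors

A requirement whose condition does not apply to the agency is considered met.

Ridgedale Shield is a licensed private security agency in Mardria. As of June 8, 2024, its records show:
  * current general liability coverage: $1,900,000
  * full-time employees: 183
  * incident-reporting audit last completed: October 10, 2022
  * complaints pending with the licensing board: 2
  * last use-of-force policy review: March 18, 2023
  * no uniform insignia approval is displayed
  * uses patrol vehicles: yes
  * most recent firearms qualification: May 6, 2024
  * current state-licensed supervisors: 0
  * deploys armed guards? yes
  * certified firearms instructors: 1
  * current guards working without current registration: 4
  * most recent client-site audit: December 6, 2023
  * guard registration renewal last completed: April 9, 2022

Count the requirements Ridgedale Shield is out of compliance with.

1. guards working without current registration 4 > 2 → not met
2. client-site audit 185 days ago vs limit 180 → not met
3. condition 'uses patrol vehicles' holds; general liability coverage $1,900,000 < $2,150,000 → not met
4. use-of-force policy review 448 days ago vs limit 365 → not met
5. certified firearms instructors 1 < 2 → not met
6. complaints pending with the licensing board 2 > 0 → not met
7. firearms qualification 33 days ago vs limit 30 → not met
8. uniform insignia approval absent → not met
9. incident-reporting audit 607 days ago vs limit 540 → not met
10. condition 'deploys armed guards' holds; guard registration renewal 791 days ago vs limit 730 → not met
11. state-licensed supervisors 0 < 4 → not met
Not met: 11 of 11

11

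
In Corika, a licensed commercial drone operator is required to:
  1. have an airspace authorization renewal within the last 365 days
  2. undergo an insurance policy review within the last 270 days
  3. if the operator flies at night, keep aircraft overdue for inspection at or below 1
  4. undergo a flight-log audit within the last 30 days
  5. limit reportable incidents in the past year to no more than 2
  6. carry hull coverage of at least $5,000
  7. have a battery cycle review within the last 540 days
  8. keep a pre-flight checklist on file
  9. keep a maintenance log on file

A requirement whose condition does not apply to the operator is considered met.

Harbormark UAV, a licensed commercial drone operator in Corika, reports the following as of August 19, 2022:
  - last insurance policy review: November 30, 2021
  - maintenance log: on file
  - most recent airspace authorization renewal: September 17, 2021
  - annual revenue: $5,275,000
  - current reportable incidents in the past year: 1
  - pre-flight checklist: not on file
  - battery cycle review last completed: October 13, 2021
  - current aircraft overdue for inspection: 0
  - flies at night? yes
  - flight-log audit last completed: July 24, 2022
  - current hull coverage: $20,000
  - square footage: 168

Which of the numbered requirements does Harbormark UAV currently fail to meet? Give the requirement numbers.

1. airspace authorization renewal 336 days ago vs limit 365 → met
2. insurance policy review 262 days ago vs limit 270 → met
3. condition 'flies at night' holds; aircraft overdue for inspection 0 ≤ 1 → met
4. flight-log audit 26 days ago vs limit 30 → met
5. reportable incidents in the past year 1 ≤ 2 → met
6. hull coverage $20,000 ≥ $5,000 → met
7. battery cycle review 310 days ago vs limit 540 → met
8. pre-flight checklist absent → not met
9. maintenance log present → met
Not met: 8

8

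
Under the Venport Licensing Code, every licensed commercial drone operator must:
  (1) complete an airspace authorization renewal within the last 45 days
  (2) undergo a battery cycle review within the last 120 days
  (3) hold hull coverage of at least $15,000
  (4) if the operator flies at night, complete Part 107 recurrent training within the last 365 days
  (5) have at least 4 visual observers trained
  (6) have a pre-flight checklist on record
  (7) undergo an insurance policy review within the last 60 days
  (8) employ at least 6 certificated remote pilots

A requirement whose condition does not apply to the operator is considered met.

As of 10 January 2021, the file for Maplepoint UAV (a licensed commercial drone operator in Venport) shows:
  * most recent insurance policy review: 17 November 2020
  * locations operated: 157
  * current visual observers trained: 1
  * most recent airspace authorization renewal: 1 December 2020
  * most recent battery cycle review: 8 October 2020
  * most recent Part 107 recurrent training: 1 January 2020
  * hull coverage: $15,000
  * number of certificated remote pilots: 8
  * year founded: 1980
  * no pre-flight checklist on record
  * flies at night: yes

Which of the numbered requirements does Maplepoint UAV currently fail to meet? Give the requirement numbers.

4, 5, 6

1. airspace authorization renewal 40 days ago vs limit 45 → met
2. battery cycle review 94 days ago vs limit 120 → met
3. hull coverage $15,000 ≥ $15,000 → met
4. condition 'flies at night' holds; Part 107 recurrent training 375 days ago vs limit 365 → not met
5. visual observers trained 1 < 4 → not met
6. pre-flight checklist absent → not met
7. insurance policy review 54 days ago vs limit 60 → met
8. certificated remote pilots 8 ≥ 6 → met
Not met: 4, 5, 6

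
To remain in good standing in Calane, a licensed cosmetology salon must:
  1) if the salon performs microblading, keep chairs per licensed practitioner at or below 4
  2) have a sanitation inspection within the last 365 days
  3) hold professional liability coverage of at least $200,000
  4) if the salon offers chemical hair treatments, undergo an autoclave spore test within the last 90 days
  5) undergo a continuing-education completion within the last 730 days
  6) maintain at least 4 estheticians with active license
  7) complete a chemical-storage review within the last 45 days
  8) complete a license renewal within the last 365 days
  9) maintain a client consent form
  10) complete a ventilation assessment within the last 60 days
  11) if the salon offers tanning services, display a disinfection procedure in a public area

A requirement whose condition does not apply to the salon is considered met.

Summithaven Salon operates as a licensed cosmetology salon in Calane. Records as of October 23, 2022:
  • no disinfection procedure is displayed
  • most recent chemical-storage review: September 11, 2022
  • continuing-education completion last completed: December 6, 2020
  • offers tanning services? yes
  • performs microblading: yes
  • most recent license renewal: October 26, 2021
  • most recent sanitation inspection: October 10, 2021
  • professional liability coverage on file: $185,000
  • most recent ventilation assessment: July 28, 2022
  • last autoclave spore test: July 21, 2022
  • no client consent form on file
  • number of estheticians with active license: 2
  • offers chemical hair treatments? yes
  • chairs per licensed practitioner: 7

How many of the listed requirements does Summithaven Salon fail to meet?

1. condition 'performs microblading' holds; chairs per licensed practitioner 7 > 4 → not met
2. sanitation inspection 378 days ago vs limit 365 → not met
3. professional liability coverage $185,000 < $200,000 → not met
4. condition 'offers chemical hair treatments' holds; autoclave spore test 94 days ago vs limit 90 → not met
5. continuing-education completion 686 days ago vs limit 730 → met
6. estheticians with active license 2 < 4 → not met
7. chemical-storage review 42 days ago vs limit 45 → met
8. license renewal 362 days ago vs limit 365 → met
9. client consent form absent → not met
10. ventilation assessment 87 days ago vs limit 60 → not met
11. condition 'offers tanning services' holds; disinfection procedure absent → not met
Not met: 8 of 11

8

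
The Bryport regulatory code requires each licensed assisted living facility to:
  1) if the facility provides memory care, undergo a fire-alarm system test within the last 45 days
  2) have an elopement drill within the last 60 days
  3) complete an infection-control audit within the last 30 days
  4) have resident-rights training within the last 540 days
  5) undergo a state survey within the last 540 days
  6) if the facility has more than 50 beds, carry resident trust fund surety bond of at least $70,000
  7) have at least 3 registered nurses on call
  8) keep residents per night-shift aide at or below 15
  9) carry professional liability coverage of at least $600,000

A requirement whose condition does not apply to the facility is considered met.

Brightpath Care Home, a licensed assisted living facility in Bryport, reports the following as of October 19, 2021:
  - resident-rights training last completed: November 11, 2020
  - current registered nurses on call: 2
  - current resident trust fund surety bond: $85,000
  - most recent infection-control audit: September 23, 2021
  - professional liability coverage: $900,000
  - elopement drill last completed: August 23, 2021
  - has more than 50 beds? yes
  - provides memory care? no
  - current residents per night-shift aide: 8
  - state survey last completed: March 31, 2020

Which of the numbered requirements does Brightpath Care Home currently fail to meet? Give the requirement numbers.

5, 7

1. condition 'provides memory care' does not hold → requirement n/a → met
2. elopement drill 57 days ago vs limit 60 → met
3. infection-control audit 26 days ago vs limit 30 → met
4. resident-rights training 342 days ago vs limit 540 → met
5. state survey 567 days ago vs limit 540 → not met
6. condition 'has more than 50 beds' holds; resident trust fund surety bond $85,000 ≥ $70,000 → met
7. registered nurses on call 2 < 3 → not met
8. residents per night-shift aide 8 ≤ 15 → met
9. professional liability coverage $900,000 ≥ $600,000 → met
Not met: 5, 7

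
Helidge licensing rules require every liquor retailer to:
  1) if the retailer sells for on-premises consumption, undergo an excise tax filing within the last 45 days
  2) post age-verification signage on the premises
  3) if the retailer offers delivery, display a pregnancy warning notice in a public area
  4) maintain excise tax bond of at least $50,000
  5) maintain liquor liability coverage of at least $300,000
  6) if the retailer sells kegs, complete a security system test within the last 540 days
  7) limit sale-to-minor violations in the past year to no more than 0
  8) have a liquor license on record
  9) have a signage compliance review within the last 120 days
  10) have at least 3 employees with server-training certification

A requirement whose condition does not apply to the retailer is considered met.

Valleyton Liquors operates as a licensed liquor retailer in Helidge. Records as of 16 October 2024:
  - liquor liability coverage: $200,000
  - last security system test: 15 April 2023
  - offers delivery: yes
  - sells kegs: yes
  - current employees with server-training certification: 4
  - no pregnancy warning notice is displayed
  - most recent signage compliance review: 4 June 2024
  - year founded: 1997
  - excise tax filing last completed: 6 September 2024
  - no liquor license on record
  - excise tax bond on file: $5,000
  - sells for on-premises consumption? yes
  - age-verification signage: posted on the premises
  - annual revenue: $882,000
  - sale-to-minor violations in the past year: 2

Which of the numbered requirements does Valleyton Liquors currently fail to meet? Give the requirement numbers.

1. condition 'sells for on-premises consumption' holds; excise tax filing 40 days ago vs limit 45 → met
2. age-verification signage present → met
3. condition 'offers delivery' holds; pregnancy warning notice absent → not met
4. excise tax bond $5,000 < $50,000 → not met
5. liquor liability coverage $200,000 < $300,000 → not met
6. condition 'sells kegs' holds; security system test 550 days ago vs limit 540 → not met
7. sale-to-minor violations in the past year 2 > 0 → not met
8. liquor license absent → not met
9. signage compliance review 134 days ago vs limit 120 → not met
10. employees with server-training certification 4 ≥ 3 → met
Not met: 3, 4, 5, 6, 7, 8, 9

3, 4, 5, 6, 7, 8, 9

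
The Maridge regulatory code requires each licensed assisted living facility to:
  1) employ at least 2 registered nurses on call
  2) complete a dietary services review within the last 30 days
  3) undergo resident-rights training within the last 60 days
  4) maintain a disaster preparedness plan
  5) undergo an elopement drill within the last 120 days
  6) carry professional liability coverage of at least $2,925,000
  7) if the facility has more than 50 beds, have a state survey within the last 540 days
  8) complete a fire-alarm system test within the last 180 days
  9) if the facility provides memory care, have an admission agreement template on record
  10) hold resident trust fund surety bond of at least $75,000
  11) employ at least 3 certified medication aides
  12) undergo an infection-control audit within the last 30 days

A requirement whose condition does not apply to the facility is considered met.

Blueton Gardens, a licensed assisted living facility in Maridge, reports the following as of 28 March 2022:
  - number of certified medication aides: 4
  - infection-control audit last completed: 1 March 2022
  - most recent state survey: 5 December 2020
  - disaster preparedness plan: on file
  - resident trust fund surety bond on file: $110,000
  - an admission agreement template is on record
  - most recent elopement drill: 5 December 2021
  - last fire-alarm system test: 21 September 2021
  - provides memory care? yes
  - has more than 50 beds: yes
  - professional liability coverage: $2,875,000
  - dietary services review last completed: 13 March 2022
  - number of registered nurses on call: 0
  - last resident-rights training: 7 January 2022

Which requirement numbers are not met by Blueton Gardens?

1, 3, 6, 8

1. registered nurses on call 0 < 2 → not met
2. dietary services review 15 days ago vs limit 30 → met
3. resident-rights training 80 days ago vs limit 60 → not met
4. disaster preparedness plan present → met
5. elopement drill 113 days ago vs limit 120 → met
6. professional liability coverage $2,875,000 < $2,925,000 → not met
7. condition 'has more than 50 beds' holds; state survey 478 days ago vs limit 540 → met
8. fire-alarm system test 188 days ago vs limit 180 → not met
9. condition 'provides memory care' holds; admission agreement template present → met
10. resident trust fund surety bond $110,000 ≥ $75,000 → met
11. certified medication aides 4 ≥ 3 → met
12. infection-control audit 27 days ago vs limit 30 → met
Not met: 1, 3, 6, 8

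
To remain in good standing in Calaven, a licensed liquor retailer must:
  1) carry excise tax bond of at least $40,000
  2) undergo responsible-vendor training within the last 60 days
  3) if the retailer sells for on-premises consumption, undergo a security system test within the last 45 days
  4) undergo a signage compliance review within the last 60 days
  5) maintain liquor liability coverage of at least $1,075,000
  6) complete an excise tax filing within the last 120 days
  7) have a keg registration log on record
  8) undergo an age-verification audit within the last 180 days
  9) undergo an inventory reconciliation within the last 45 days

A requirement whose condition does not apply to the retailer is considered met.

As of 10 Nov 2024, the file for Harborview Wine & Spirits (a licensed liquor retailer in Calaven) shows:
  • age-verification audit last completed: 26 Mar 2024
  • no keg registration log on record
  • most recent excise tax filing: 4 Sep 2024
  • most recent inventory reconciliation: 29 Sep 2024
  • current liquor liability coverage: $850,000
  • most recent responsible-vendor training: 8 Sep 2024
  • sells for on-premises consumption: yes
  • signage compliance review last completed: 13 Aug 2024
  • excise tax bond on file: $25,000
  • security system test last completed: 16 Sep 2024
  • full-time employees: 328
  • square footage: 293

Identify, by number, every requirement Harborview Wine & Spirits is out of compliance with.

1, 2, 3, 4, 5, 7, 8

1. excise tax bond $25,000 < $40,000 → not met
2. responsible-vendor training 63 days ago vs limit 60 → not met
3. condition 'sells for on-premises consumption' holds; security system test 55 days ago vs limit 45 → not met
4. signage compliance review 89 days ago vs limit 60 → not met
5. liquor liability coverage $850,000 < $1,075,000 → not met
6. excise tax filing 67 days ago vs limit 120 → met
7. keg registration log absent → not met
8. age-verification audit 229 days ago vs limit 180 → not met
9. inventory reconciliation 42 days ago vs limit 45 → met
Not met: 1, 2, 3, 4, 5, 7, 8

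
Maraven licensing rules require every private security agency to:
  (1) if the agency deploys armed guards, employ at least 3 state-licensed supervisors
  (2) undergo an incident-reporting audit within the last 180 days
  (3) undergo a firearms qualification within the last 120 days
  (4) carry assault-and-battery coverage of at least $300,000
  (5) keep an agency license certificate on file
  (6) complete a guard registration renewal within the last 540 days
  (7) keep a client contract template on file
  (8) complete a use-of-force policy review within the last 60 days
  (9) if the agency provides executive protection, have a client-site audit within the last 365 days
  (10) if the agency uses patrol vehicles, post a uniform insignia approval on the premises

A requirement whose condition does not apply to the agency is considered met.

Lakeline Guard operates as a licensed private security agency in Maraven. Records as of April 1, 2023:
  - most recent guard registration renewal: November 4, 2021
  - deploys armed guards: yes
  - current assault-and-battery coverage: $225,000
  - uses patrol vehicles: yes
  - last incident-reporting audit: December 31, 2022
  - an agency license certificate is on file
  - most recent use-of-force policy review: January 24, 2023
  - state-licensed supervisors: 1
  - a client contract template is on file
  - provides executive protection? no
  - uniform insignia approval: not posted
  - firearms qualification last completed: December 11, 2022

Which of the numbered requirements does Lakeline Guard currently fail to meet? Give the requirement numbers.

1, 4, 8, 10

1. condition 'deploys armed guards' holds; state-licensed supervisors 1 < 3 → not met
2. incident-reporting audit 91 days ago vs limit 180 → met
3. firearms qualification 111 days ago vs limit 120 → met
4. assault-and-battery coverage $225,000 < $300,000 → not met
5. agency license certificate present → met
6. guard registration renewal 513 days ago vs limit 540 → met
7. client contract template present → met
8. use-of-force policy review 67 days ago vs limit 60 → not met
9. condition 'provides executive protection' does not hold → requirement n/a → met
10. condition 'uses patrol vehicles' holds; uniform insignia approval absent → not met
Not met: 1, 4, 8, 10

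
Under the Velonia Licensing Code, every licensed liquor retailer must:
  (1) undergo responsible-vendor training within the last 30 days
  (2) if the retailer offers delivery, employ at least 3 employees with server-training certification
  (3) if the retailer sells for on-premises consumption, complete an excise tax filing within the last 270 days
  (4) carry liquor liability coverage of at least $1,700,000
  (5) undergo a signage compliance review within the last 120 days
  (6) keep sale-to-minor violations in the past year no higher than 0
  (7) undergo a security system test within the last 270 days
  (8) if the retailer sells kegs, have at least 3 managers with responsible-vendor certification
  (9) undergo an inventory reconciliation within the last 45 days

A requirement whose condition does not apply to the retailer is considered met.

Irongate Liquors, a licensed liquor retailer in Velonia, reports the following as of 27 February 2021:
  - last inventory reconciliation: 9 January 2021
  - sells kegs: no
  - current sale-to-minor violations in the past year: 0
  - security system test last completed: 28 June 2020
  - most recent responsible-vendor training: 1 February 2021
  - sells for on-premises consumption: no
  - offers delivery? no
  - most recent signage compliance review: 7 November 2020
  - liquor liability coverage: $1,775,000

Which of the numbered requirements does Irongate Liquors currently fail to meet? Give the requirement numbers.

1. responsible-vendor training 26 days ago vs limit 30 → met
2. condition 'offers delivery' does not hold → requirement n/a → met
3. condition 'sells for on-premises consumption' does not hold → requirement n/a → met
4. liquor liability coverage $1,775,000 ≥ $1,700,000 → met
5. signage compliance review 112 days ago vs limit 120 → met
6. sale-to-minor violations in the past year 0 ≤ 0 → met
7. security system test 244 days ago vs limit 270 → met
8. condition 'sells kegs' does not hold → requirement n/a → met
9. inventory reconciliation 49 days ago vs limit 45 → not met
Not met: 9

9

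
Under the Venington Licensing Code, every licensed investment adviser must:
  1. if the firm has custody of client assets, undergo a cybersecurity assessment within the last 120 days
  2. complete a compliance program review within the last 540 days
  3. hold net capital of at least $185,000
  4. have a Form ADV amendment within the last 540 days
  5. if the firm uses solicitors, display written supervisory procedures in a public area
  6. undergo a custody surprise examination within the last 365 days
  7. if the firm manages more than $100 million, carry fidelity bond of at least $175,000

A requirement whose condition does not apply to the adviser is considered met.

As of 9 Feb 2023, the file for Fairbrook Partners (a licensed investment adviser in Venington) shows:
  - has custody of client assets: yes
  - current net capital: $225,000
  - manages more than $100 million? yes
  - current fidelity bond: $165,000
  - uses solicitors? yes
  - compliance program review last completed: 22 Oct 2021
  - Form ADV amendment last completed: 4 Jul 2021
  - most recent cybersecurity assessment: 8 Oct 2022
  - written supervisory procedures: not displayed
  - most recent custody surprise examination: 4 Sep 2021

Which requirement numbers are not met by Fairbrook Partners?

1. condition 'has custody of client assets' holds; cybersecurity assessment 124 days ago vs limit 120 → not met
2. compliance program review 475 days ago vs limit 540 → met
3. net capital $225,000 ≥ $185,000 → met
4. Form ADV amendment 585 days ago vs limit 540 → not met
5. condition 'uses solicitors' holds; written supervisory procedures absent → not met
6. custody surprise examination 523 days ago vs limit 365 → not met
7. condition 'manages more than $100 million' holds; fidelity bond $165,000 < $175,000 → not met
Not met: 1, 4, 5, 6, 7

1, 4, 5, 6, 7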